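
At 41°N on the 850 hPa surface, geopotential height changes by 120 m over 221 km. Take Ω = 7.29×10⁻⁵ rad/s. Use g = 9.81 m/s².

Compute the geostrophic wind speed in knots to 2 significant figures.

Coriolis parameter at 41°N:
f = 2Ω sin φ = 2 × 7.29×10⁻⁵ × sin 41° = 9.57×10⁻⁵ s⁻¹
Height gradient: |∂Z/∂n| = 120 m / 221000 m = 5.43×10⁻⁴
On a pressure surface, geostrophic balance gives V_g = (g/f)|∂Z/∂n|:
V_g = 9.81 × 5.43×10⁻⁴ / 9.57×10⁻⁵ = 55.7 m/s
Converting: 55.7 m/s × 1.944 = 110 knots

110 knots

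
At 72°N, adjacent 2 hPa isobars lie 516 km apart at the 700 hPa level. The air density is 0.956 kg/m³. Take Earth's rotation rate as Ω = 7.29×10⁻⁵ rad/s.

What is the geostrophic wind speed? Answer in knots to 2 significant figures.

Coriolis parameter at 72°N:
f = 2Ω sin φ = 2 × 7.29×10⁻⁵ × sin 72° = 1.39×10⁻⁴ s⁻¹
Pressure gradient: |∂P/∂n| = 200 Pa / 516000 m = 3.88×10⁻⁴ Pa/m
Geostrophic balance (pressure-gradient force = Coriolis force):
V_g = (1/(fρ)) |∂P/∂n| = 3.88×10⁻⁴ / (1.39×10⁻⁴ × 0.956) = 2.92 m/s
Converting: 2.92 m/s × 1.944 = 5.7 knots

5.7 knots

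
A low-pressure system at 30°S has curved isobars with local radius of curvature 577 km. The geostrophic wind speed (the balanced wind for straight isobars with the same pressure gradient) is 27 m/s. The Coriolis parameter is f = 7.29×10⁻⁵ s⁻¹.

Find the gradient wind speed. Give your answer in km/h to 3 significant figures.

Around a low, centrifugal force acts outward with Coriolis, so pressure-gradient force balances both:
(1/ρ)|∂P/∂n| = fV + V²/R  →  V² + fR·V − fR·V_g = 0
With fR = 7.29×10⁻⁵ × 577×10³ m = 42.1 m/s:
V = [−fR + √((fR)² + 4 fR V_g)]/2 = [−42.1 + √(42.1² + 4×42.1×27)]/2 = 18.7 m/s
Subgeostrophic (V < V_g = 27 m/s), as expected around a low.
Converting: 18.7 m/s × 3.6 = 67.3 km/h

67.3 km/h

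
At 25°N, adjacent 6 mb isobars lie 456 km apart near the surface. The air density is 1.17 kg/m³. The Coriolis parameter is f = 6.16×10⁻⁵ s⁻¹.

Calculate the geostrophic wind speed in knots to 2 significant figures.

Pressure gradient: |∂P/∂n| = 600 Pa / 456000 m = 1.32×10⁻³ Pa/m
Geostrophic balance (pressure-gradient force = Coriolis force):
V_g = (1/(fρ)) |∂P/∂n| = 1.32×10⁻³ / (6.16×10⁻⁵ × 1.17) = 18.3 m/s
Converting: 18.3 m/s × 1.944 = 35 knots

35 knots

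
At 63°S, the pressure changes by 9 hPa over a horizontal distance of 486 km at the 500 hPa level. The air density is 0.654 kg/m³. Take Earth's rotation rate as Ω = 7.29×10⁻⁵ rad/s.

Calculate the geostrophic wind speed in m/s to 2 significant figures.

Coriolis parameter at 63°S:
f = 2Ω sin φ = 2 × 7.29×10⁻⁵ × sin 63° = 1.30×10⁻⁴ s⁻¹
Pressure gradient: |∂P/∂n| = 900 Pa / 486000 m = 1.85×10⁻³ Pa/m
Geostrophic balance (pressure-gradient force = Coriolis force):
V_g = (1/(fρ)) |∂P/∂n| = 1.85×10⁻³ / (1.30×10⁻⁴ × 0.654) = 21.8 m/s

22 m/s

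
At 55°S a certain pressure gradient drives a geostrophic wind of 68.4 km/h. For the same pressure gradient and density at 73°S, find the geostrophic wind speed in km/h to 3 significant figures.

58.6 km/h

With the same pressure gradient and density, V_g ∝ 1/f ∝ 1/sin φ.
V₂ = V₁ · sin φ₁ / sin φ₂ = 68.4 × sin 55° / sin 73°
V₂ = 68.4 × 0.8192/0.9563 = 58.6 km/h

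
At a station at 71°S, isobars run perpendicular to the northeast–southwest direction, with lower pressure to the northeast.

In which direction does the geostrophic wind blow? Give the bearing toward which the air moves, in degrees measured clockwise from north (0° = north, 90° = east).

315°

The pressure-gradient force points toward the northeast (bearing 045°).
Geostrophic balance: in the Southern Hemisphere the Coriolis force deflects motion to the left, so the geostrophic wind blows 90° to the left of the pressure-gradient force (low pressure on the right).
Rotating 045° by 90° counterclockwise gives 315° — the wind blows toward the northwest.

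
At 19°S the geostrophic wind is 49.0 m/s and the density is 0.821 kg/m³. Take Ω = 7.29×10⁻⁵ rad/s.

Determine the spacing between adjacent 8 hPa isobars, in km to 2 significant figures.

420 km

Coriolis parameter at 19°S:
f = 2Ω sin φ = 2 × 7.29×10⁻⁵ × sin 19° = 4.75×10⁻⁵ s⁻¹
Geostrophic balance rearranged: |∂P/∂n| = f ρ V_g
|∂P/∂n| = 4.75×10⁻⁵ × 0.821 × 49.0 = 1.91×10⁻³ Pa/m
Isobar spacing: Δn = ΔP/|∂P/∂n| = 800 Pa / 1.91×10⁻³ Pa/m = 418939 m ≈ 420 km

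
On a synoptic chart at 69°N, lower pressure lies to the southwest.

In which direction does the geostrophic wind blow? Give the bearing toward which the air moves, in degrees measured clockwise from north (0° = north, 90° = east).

315°

The pressure-gradient force points toward the southwest (bearing 225°).
Geostrophic balance: in the Northern Hemisphere the Coriolis force deflects motion to the right, so the geostrophic wind blows 90° to the right of the pressure-gradient force (low pressure on the left).
Rotating 225° by 90° clockwise gives 315° — the wind blows toward the northwest.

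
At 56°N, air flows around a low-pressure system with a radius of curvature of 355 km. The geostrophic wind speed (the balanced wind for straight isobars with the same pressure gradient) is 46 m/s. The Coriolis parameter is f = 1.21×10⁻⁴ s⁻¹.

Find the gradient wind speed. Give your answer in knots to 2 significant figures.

54 knots

Around a low, centrifugal force acts outward with Coriolis, so pressure-gradient force balances both:
(1/ρ)|∂P/∂n| = fV + V²/R  →  V² + fR·V − fR·V_g = 0
With fR = 1.21×10⁻⁴ × 355×10³ m = 43.0 m/s:
V = [−fR + √((fR)² + 4 fR V_g)]/2 = [−43.0 + √(43.0² + 4×43.0×46)]/2 = 27.9 m/s
Subgeostrophic (V < V_g = 46 m/s), as expected around a low.
Converting: 27.9 m/s × 1.944 = 54 knots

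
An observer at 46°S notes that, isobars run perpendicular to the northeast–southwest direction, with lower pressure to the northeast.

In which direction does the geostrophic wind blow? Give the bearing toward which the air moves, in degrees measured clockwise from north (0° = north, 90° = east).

315°

The pressure-gradient force points toward the northeast (bearing 045°).
Geostrophic balance: in the Southern Hemisphere the Coriolis force deflects motion to the left, so the geostrophic wind blows 90° to the left of the pressure-gradient force (low pressure on the right).
Rotating 045° by 90° counterclockwise gives 315° — the wind blows toward the northwest.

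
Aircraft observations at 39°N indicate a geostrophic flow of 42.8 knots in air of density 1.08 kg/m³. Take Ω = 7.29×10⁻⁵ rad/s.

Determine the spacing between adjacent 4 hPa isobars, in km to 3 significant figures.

183 km

Coriolis parameter at 39°N:
f = 2Ω sin φ = 2 × 7.29×10⁻⁵ × sin 39° = 9.18×10⁻⁵ s⁻¹
Wind speed in SI: 42.8 knots = 22.0 m/s
Geostrophic balance rearranged: |∂P/∂n| = f ρ V_g
|∂P/∂n| = 9.18×10⁻⁵ × 1.08 × 22.0 = 2.18×10⁻³ Pa/m
Isobar spacing: Δn = ΔP/|∂P/∂n| = 400 Pa / 2.18×10⁻³ Pa/m = 183326 m ≈ 183 km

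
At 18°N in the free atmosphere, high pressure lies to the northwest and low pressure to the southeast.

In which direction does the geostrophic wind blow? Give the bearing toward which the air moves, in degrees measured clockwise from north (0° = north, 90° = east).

The pressure-gradient force points toward the southeast (bearing 135°).
Geostrophic balance: in the Northern Hemisphere the Coriolis force deflects motion to the right, so the geostrophic wind blows 90° to the right of the pressure-gradient force (low pressure on the left).
Rotating 135° by 90° clockwise gives 225° — the wind blows toward the southwest.

225°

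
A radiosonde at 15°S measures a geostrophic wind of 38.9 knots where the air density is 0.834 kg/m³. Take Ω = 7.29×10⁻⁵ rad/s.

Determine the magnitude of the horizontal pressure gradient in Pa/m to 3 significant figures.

Coriolis parameter at 15°S:
f = 2Ω sin φ = 2 × 7.29×10⁻⁵ × sin 15° = 3.77×10⁻⁵ s⁻¹
Wind speed in SI: 38.9 knots = 20.0 m/s
Geostrophic balance rearranged: |∂P/∂n| = f ρ V_g
|∂P/∂n| = 3.77×10⁻⁵ × 0.834 × 20.0 = 6.30×10⁻⁴ Pa/m

6.30×10⁻⁴ Pa/m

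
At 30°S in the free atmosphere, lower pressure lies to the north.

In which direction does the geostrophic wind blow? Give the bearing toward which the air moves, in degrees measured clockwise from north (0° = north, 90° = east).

The pressure-gradient force points toward the north (bearing 000°).
Geostrophic balance: in the Southern Hemisphere the Coriolis force deflects motion to the left, so the geostrophic wind blows 90° to the left of the pressure-gradient force (low pressure on the right).
Rotating 000° by 90° counterclockwise gives 270° — the wind blows toward the west.

270°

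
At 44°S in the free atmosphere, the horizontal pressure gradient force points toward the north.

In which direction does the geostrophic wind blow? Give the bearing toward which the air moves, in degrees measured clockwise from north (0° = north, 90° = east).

270°

The pressure-gradient force points toward the north (bearing 000°).
Geostrophic balance: in the Southern Hemisphere the Coriolis force deflects motion to the left, so the geostrophic wind blows 90° to the left of the pressure-gradient force (low pressure on the right).
Rotating 000° by 90° counterclockwise gives 270° — the wind blows toward the west.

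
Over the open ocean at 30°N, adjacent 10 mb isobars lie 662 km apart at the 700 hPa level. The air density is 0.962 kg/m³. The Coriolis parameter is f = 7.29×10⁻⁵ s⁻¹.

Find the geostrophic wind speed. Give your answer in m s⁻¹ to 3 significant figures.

21.5 m s⁻¹

Pressure gradient: |∂P/∂n| = 1000 Pa / 662000 m = 1.51×10⁻³ Pa/m
Geostrophic balance (pressure-gradient force = Coriolis force):
V_g = (1/(fρ)) |∂P/∂n| = 1.51×10⁻³ / (7.29×10⁻⁵ × 0.962) = 21.5 m/s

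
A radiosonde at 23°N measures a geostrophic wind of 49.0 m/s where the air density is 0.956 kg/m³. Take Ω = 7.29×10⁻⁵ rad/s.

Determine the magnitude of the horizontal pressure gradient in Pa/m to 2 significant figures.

Coriolis parameter at 23°N:
f = 2Ω sin φ = 2 × 7.29×10⁻⁵ × sin 23° = 5.70×10⁻⁵ s⁻¹
Geostrophic balance rearranged: |∂P/∂n| = f ρ V_g
|∂P/∂n| = 5.70×10⁻⁵ × 0.956 × 49.0 = 2.67×10⁻³ Pa/m

2.7×10⁻³ Pa/m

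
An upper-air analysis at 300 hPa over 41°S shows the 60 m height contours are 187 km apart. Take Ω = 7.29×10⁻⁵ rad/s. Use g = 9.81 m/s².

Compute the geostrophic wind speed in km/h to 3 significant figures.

Coriolis parameter at 41°S:
f = 2Ω sin φ = 2 × 7.29×10⁻⁵ × sin 41° = 9.57×10⁻⁵ s⁻¹
Height gradient: |∂Z/∂n| = 60 m / 187000 m = 3.21×10⁻⁴
On a pressure surface, geostrophic balance gives V_g = (g/f)|∂Z/∂n|:
V_g = 9.81 × 3.21×10⁻⁴ / 9.57×10⁻⁵ = 32.9 m/s
Converting: 32.9 m/s × 3.6 = 118 km/h

118 km/h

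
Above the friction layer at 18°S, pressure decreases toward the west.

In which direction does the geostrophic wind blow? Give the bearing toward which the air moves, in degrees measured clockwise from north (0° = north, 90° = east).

The pressure-gradient force points toward the west (bearing 270°).
Geostrophic balance: in the Southern Hemisphere the Coriolis force deflects motion to the left, so the geostrophic wind blows 90° to the left of the pressure-gradient force (low pressure on the right).
Rotating 270° by 90° counterclockwise gives 180° — the wind blows toward the south.

180°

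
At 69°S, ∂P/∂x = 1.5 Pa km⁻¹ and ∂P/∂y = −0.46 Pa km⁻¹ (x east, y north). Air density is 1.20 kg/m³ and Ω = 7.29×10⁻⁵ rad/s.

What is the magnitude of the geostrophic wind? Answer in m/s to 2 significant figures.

9.6 m/s

Coriolis parameter at 69°S:
f = 2Ω sin φ = 2 × 7.29×10⁻⁵ × sin 69° = 1.36×10⁻⁴ s⁻¹
In the Southern Hemisphere f is negative: f = −1.36×10⁻⁴ s⁻¹.
Component geostrophic relations (x east, y north):
u_g = −(1/(fρ)) ∂P/∂y,  v_g = (1/(fρ)) ∂P/∂x
u_g = −(−0.46×10⁻³)/(−1.36×10⁻⁴ × 1.20) = −2.82 m/s;  v_g = (1.5×10⁻³)/(−1.36×10⁻⁴ × 1.20) = −9.18 m/s
|V_g| = √(u_g² + v_g²) = 9.61 m/s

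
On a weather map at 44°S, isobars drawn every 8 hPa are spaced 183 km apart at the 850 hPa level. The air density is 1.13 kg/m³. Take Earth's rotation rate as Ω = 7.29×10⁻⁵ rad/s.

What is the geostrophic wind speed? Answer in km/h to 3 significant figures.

138 km/h

Coriolis parameter at 44°S:
f = 2Ω sin φ = 2 × 7.29×10⁻⁵ × sin 44° = 1.01×10⁻⁴ s⁻¹
Pressure gradient: |∂P/∂n| = 800 Pa / 183000 m = 4.37×10⁻³ Pa/m
Geostrophic balance (pressure-gradient force = Coriolis force):
V_g = (1/(fρ)) |∂P/∂n| = 4.37×10⁻³ / (1.01×10⁻⁴ × 1.13) = 38.2 m/s
Converting: 38.2 m/s × 3.6 = 138 km/h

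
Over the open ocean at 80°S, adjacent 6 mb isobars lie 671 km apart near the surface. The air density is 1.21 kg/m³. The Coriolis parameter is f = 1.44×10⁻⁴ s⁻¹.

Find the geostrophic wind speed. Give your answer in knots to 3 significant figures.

Pressure gradient: |∂P/∂n| = 600 Pa / 671000 m = 8.94×10⁻⁴ Pa/m
Geostrophic balance (pressure-gradient force = Coriolis force):
V_g = (1/(fρ)) |∂P/∂n| = 8.94×10⁻⁴ / (1.44×10⁻⁴ × 1.21) = 5.13 m/s
Converting: 5.13 m/s × 1.944 = 9.98 knots

9.98 knots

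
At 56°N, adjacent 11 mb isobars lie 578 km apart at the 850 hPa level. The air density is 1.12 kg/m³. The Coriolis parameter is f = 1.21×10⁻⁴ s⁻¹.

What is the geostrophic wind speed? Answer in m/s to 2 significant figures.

Pressure gradient: |∂P/∂n| = 1100 Pa / 578000 m = 1.90×10⁻³ Pa/m
Geostrophic balance (pressure-gradient force = Coriolis force):
V_g = (1/(fρ)) |∂P/∂n| = 1.90×10⁻³ / (1.21×10⁻⁴ × 1.12) = 14.0 m/s

14 m/s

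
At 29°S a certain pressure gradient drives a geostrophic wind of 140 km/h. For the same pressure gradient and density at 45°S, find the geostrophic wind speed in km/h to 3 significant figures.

96.0 km/h

With the same pressure gradient and density, V_g ∝ 1/f ∝ 1/sin φ.
V₂ = V₁ · sin φ₁ / sin φ₂ = 140 × sin 29° / sin 45°
V₂ = 140 × 0.4848/0.7071 = 96.0 km/h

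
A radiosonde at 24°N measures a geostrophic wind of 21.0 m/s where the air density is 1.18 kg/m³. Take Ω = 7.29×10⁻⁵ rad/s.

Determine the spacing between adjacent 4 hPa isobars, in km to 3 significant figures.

Coriolis parameter at 24°N:
f = 2Ω sin φ = 2 × 7.29×10⁻⁵ × sin 24° = 5.93×10⁻⁵ s⁻¹
Geostrophic balance rearranged: |∂P/∂n| = f ρ V_g
|∂P/∂n| = 5.93×10⁻⁵ × 1.18 × 21.0 = 1.47×10⁻³ Pa/m
Isobar spacing: Δn = ΔP/|∂P/∂n| = 400 Pa / 1.47×10⁻³ Pa/m = 272200 m ≈ 272 km

272 km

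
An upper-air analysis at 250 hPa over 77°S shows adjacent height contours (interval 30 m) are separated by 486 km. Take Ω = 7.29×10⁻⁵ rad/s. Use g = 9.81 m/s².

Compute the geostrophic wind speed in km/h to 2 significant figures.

15 km/h

Coriolis parameter at 77°S:
f = 2Ω sin φ = 2 × 7.29×10⁻⁵ × sin 77° = 1.42×10⁻⁴ s⁻¹
Height gradient: |∂Z/∂n| = 30 m / 486000 m = 6.17×10⁻⁵
On a pressure surface, geostrophic balance gives V_g = (g/f)|∂Z/∂n|:
V_g = 9.81 × 6.17×10⁻⁵ / 1.42×10⁻⁴ = 4.26 m/s
Converting: 4.26 m/s × 3.6 = 15 km/h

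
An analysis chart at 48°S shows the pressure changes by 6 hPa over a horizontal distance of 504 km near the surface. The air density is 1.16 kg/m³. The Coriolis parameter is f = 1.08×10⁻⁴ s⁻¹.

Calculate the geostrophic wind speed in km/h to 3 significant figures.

Pressure gradient: |∂P/∂n| = 600 Pa / 504000 m = 1.19×10⁻³ Pa/m
Geostrophic balance (pressure-gradient force = Coriolis force):
V_g = (1/(fρ)) |∂P/∂n| = 1.19×10⁻³ / (1.08×10⁻⁴ × 1.16) = 9.50 m/s
Converting: 9.50 m/s × 3.6 = 34.2 km/h

34.2 km/h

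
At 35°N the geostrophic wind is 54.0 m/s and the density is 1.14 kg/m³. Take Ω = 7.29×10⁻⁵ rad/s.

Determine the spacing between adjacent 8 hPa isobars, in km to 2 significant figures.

160 km

Coriolis parameter at 35°N:
f = 2Ω sin φ = 2 × 7.29×10⁻⁵ × sin 35° = 8.36×10⁻⁵ s⁻¹
Geostrophic balance rearranged: |∂P/∂n| = f ρ V_g
|∂P/∂n| = 8.36×10⁻⁵ × 1.14 × 54.0 = 5.15×10⁻³ Pa/m
Isobar spacing: Δn = ΔP/|∂P/∂n| = 800 Pa / 5.15×10⁻³ Pa/m = 155397 m ≈ 160 km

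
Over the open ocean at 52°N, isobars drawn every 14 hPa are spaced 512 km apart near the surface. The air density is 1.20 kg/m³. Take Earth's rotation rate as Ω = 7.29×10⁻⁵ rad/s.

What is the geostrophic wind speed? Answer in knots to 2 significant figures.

Coriolis parameter at 52°N:
f = 2Ω sin φ = 2 × 7.29×10⁻⁵ × sin 52° = 1.15×10⁻⁴ s⁻¹
Pressure gradient: |∂P/∂n| = 1400 Pa / 512000 m = 2.73×10⁻³ Pa/m
Geostrophic balance (pressure-gradient force = Coriolis force):
V_g = (1/(fρ)) |∂P/∂n| = 2.73×10⁻³ / (1.15×10⁻⁴ × 1.20) = 19.8 m/s
Converting: 19.8 m/s × 1.944 = 39 knots

39 knots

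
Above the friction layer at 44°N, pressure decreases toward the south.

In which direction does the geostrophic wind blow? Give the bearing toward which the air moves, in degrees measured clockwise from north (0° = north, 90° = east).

The pressure-gradient force points toward the south (bearing 180°).
Geostrophic balance: in the Northern Hemisphere the Coriolis force deflects motion to the right, so the geostrophic wind blows 90° to the right of the pressure-gradient force (low pressure on the left).
Rotating 180° by 90° clockwise gives 270° — the wind blows toward the west.

270°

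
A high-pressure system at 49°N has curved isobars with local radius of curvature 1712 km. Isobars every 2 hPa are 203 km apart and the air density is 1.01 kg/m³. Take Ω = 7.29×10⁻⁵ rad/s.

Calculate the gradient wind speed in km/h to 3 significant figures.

33.6 km/h

Coriolis parameter at 49°N:
f = 2Ω sin φ = 2 × 7.29×10⁻⁵ × sin 49° = 1.10×10⁻⁴ s⁻¹
Pressure gradient: |∂P/∂n| = 200 Pa / 203000 m = 9.85×10⁻⁴ Pa/m
Geostrophic speed: V_g = |∂P/∂n|/(fρ) = 9.85×10⁻⁴/(1.10×10⁻⁴ × 1.01) = 8.86 m/s
Around a high, pressure-gradient force acts outward with centrifugal, so Coriolis balances both:
fV = (1/ρ)|∂P/∂n| + V²/R  →  V² − fR·V + fR·V_g = 0
With fR = 1.10×10⁻⁴ × 1712×10³ m = 188 m/s:
V = [fR − √((fR)² − 4 fR V_g)]/2 = [188 − √(188² − 4×188×8.86)]/2 = 9.33 m/s
Supergeostrophic (V > V_g = 8.86 m/s), as expected around a high.
Converting: 9.33 m/s × 3.6 = 33.6 km/h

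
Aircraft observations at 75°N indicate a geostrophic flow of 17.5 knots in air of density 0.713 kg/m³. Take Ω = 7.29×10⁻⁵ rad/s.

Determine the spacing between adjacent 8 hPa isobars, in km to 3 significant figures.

885 km

Coriolis parameter at 75°N:
f = 2Ω sin φ = 2 × 7.29×10⁻⁵ × sin 75° = 1.41×10⁻⁴ s⁻¹
Wind speed in SI: 17.5 knots = 9.00 m/s
Geostrophic balance rearranged: |∂P/∂n| = f ρ V_g
|∂P/∂n| = 1.41×10⁻⁴ × 0.713 × 9.00 = 9.04×10⁻⁴ Pa/m
Isobar spacing: Δn = ΔP/|∂P/∂n| = 800 Pa / 9.04×10⁻⁴ Pa/m = 884959 m ≈ 885 km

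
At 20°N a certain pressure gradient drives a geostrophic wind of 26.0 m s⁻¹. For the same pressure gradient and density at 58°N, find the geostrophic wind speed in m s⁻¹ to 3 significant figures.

With the same pressure gradient and density, V_g ∝ 1/f ∝ 1/sin φ.
V₂ = V₁ · sin φ₁ / sin φ₂ = 26.0 × sin 20° / sin 58°
V₂ = 26.0 × 0.3420/0.8480 = 10.5 m s⁻¹

10.5 m s⁻¹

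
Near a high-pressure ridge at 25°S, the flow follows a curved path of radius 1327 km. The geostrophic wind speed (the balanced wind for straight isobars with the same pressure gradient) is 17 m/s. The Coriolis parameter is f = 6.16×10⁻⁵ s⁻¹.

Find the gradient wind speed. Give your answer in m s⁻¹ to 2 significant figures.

24 m s⁻¹

Around a high, pressure-gradient force acts outward with centrifugal, so Coriolis balances both:
fV = (1/ρ)|∂P/∂n| + V²/R  →  V² − fR·V + fR·V_g = 0
With fR = 6.16×10⁻⁵ × 1327×10³ m = 81.7 m/s:
V = [fR − √((fR)² − 4 fR V_g)]/2 = [81.7 − √(81.7² − 4×81.7×17)]/2 = 24.1 m/s
Supergeostrophic (V > V_g = 17 m/s), as expected around a high.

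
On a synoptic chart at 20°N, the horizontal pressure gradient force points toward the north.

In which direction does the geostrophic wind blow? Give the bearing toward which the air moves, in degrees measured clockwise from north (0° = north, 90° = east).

The pressure-gradient force points toward the north (bearing 000°).
Geostrophic balance: in the Northern Hemisphere the Coriolis force deflects motion to the right, so the geostrophic wind blows 90° to the right of the pressure-gradient force (low pressure on the left).
Rotating 000° by 90° clockwise gives 090° — the wind blows toward the east.

090°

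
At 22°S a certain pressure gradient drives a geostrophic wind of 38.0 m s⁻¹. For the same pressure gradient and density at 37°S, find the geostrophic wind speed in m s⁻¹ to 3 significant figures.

23.7 m s⁻¹

With the same pressure gradient and density, V_g ∝ 1/f ∝ 1/sin φ.
V₂ = V₁ · sin φ₁ / sin φ₂ = 38.0 × sin 22° / sin 37°
V₂ = 38.0 × 0.3746/0.6018 = 23.7 m s⁻¹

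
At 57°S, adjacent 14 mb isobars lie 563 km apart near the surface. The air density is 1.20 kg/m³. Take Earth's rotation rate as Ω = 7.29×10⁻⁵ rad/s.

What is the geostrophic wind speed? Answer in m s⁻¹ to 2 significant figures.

17 m s⁻¹

Coriolis parameter at 57°S:
f = 2Ω sin φ = 2 × 7.29×10⁻⁵ × sin 57° = 1.22×10⁻⁴ s⁻¹
Pressure gradient: |∂P/∂n| = 1400 Pa / 563000 m = 2.49×10⁻³ Pa/m
Geostrophic balance (pressure-gradient force = Coriolis force):
V_g = (1/(fρ)) |∂P/∂n| = 2.49×10⁻³ / (1.22×10⁻⁴ × 1.20) = 16.9 m/s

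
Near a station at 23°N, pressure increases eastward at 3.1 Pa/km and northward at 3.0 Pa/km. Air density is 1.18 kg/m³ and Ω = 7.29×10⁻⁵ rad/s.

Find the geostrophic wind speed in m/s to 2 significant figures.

64 m/s

Coriolis parameter at 23°N:
f = 2Ω sin φ = 2 × 7.29×10⁻⁵ × sin 23° = 5.70×10⁻⁵ s⁻¹
Component geostrophic relations (x east, y north):
u_g = −(1/(fρ)) ∂P/∂y,  v_g = (1/(fρ)) ∂P/∂x
u_g = −(3.0×10⁻³)/(5.70×10⁻⁵ × 1.18) = −44.6 m/s;  v_g = (3.1×10⁻³)/(5.70×10⁻⁵ × 1.18) = 46.1 m/s
|V_g| = √(u_g² + v_g²) = 64.2 m/s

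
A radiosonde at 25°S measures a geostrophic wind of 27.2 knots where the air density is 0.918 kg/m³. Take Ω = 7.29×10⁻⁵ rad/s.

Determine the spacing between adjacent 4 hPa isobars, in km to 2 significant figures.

510 km

Coriolis parameter at 25°S:
f = 2Ω sin φ = 2 × 7.29×10⁻⁵ × sin 25° = 6.16×10⁻⁵ s⁻¹
Wind speed in SI: 27.2 knots = 14.0 m/s
Geostrophic balance rearranged: |∂P/∂n| = f ρ V_g
|∂P/∂n| = 6.16×10⁻⁵ × 0.918 × 14.0 = 7.92×10⁻⁴ Pa/m
Isobar spacing: Δn = ΔP/|∂P/∂n| = 400 Pa / 7.92×10⁻⁴ Pa/m = 505364 m ≈ 510 km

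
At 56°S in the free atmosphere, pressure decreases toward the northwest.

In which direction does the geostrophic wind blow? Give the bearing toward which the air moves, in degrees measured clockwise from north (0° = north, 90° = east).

The pressure-gradient force points toward the northwest (bearing 315°).
Geostrophic balance: in the Southern Hemisphere the Coriolis force deflects motion to the left, so the geostrophic wind blows 90° to the left of the pressure-gradient force (low pressure on the right).
Rotating 315° by 90° counterclockwise gives 225° — the wind blows toward the southwest.

225°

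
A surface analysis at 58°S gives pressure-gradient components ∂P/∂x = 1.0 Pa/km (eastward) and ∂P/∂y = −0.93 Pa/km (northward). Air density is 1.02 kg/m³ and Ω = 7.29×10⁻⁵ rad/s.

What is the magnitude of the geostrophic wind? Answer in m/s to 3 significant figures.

Coriolis parameter at 58°S:
f = 2Ω sin φ = 2 × 7.29×10⁻⁵ × sin 58° = 1.24×10⁻⁴ s⁻¹
In the Southern Hemisphere f is negative: f = −1.24×10⁻⁴ s⁻¹.
Component geostrophic relations (x east, y north):
u_g = −(1/(fρ)) ∂P/∂y,  v_g = (1/(fρ)) ∂P/∂x
u_g = −(−0.93×10⁻³)/(−1.24×10⁻⁴ × 1.02) = −7.37 m/s;  v_g = (1.0×10⁻³)/(−1.24×10⁻⁴ × 1.02) = −7.93 m/s
|V_g| = √(u_g² + v_g²) = 10.8 m/s

10.8 m/s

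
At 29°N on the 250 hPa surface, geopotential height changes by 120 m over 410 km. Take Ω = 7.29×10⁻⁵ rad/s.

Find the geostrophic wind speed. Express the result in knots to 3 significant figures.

Coriolis parameter at 29°N:
f = 2Ω sin φ = 2 × 7.29×10⁻⁵ × sin 29° = 7.07×10⁻⁵ s⁻¹
Height gradient: |∂Z/∂n| = 120 m / 410000 m = 2.93×10⁻⁴
On a pressure surface, geostrophic balance gives V_g = (g/f)|∂Z/∂n|:
V_g = 9.81 × 2.93×10⁻⁴ / 7.07×10⁻⁵ = 40.6 m/s
Converting: 40.6 m/s × 1.944 = 79.0 knots

79.0 knots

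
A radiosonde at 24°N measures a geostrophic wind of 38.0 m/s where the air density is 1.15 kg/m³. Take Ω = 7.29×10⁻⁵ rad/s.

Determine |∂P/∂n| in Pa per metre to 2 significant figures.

2.6×10⁻³ Pa/m

Coriolis parameter at 24°N:
f = 2Ω sin φ = 2 × 7.29×10⁻⁵ × sin 24° = 5.93×10⁻⁵ s⁻¹
Geostrophic balance rearranged: |∂P/∂n| = f ρ V_g
|∂P/∂n| = 5.93×10⁻⁵ × 1.15 × 38.0 = 2.59×10⁻³ Pa/m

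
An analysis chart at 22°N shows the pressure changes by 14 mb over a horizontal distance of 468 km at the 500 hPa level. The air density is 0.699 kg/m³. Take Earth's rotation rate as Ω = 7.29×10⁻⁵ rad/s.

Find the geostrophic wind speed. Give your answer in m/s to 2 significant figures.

78 m/s

Coriolis parameter at 22°N:
f = 2Ω sin φ = 2 × 7.29×10⁻⁵ × sin 22° = 5.46×10⁻⁵ s⁻¹
Pressure gradient: |∂P/∂n| = 1400 Pa / 468000 m = 2.99×10⁻³ Pa/m
Geostrophic balance (pressure-gradient force = Coriolis force):
V_g = (1/(fρ)) |∂P/∂n| = 2.99×10⁻³ / (5.46×10⁻⁵ × 0.699) = 78.4 m/s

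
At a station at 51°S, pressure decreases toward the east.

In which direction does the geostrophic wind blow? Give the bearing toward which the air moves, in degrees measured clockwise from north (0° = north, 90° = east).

000°

The pressure-gradient force points toward the east (bearing 090°).
Geostrophic balance: in the Southern Hemisphere the Coriolis force deflects motion to the left, so the geostrophic wind blows 90° to the left of the pressure-gradient force (low pressure on the right).
Rotating 090° by 90° counterclockwise gives 000° — the wind blows toward the north.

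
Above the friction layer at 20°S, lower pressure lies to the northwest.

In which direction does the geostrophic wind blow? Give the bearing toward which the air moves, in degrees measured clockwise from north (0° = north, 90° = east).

The pressure-gradient force points toward the northwest (bearing 315°).
Geostrophic balance: in the Southern Hemisphere the Coriolis force deflects motion to the left, so the geostrophic wind blows 90° to the left of the pressure-gradient force (low pressure on the right).
Rotating 315° by 90° counterclockwise gives 225° — the wind blows toward the southwest.

225°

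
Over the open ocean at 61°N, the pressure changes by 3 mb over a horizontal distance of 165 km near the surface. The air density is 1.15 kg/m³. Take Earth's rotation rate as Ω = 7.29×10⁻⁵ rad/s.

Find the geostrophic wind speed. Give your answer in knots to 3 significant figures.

24.1 knots

Coriolis parameter at 61°N:
f = 2Ω sin φ = 2 × 7.29×10⁻⁵ × sin 61° = 1.28×10⁻⁴ s⁻¹
Pressure gradient: |∂P/∂n| = 300 Pa / 165000 m = 1.82×10⁻³ Pa/m
Geostrophic balance (pressure-gradient force = Coriolis force):
V_g = (1/(fρ)) |∂P/∂n| = 1.82×10⁻³ / (1.28×10⁻⁴ × 1.15) = 12.4 m/s
Converting: 12.4 m/s × 1.944 = 24.1 knots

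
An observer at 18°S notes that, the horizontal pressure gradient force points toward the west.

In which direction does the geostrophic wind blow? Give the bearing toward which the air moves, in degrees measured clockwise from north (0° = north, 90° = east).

The pressure-gradient force points toward the west (bearing 270°).
Geostrophic balance: in the Southern Hemisphere the Coriolis force deflects motion to the left, so the geostrophic wind blows 90° to the left of the pressure-gradient force (low pressure on the right).
Rotating 270° by 90° counterclockwise gives 180° — the wind blows toward the south.

180°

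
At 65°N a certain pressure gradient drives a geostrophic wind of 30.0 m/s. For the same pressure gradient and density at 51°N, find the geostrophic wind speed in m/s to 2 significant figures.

With the same pressure gradient and density, V_g ∝ 1/f ∝ 1/sin φ.
V₂ = V₁ · sin φ₁ / sin φ₂ = 30.0 × sin 65° / sin 51°
V₂ = 30.0 × 0.9063/0.7771 = 35 m/s

35 m/s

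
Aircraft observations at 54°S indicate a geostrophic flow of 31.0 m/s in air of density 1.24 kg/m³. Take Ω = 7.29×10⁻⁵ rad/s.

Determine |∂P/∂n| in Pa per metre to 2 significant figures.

Coriolis parameter at 54°S:
f = 2Ω sin φ = 2 × 7.29×10⁻⁵ × sin 54° = 1.18×10⁻⁴ s⁻¹
Geostrophic balance rearranged: |∂P/∂n| = f ρ V_g
|∂P/∂n| = 1.18×10⁻⁴ × 1.24 × 31.0 = 4.53×10⁻³ Pa/m

4.5×10⁻³ Pa/m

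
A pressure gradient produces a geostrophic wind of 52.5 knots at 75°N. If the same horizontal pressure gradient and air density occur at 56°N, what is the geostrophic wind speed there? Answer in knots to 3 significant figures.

With the same pressure gradient and density, V_g ∝ 1/f ∝ 1/sin φ.
V₂ = V₁ · sin φ₁ / sin φ₂ = 52.5 × sin 75° / sin 56°
V₂ = 52.5 × 0.9659/0.8290 = 61.2 knots

61.2 knots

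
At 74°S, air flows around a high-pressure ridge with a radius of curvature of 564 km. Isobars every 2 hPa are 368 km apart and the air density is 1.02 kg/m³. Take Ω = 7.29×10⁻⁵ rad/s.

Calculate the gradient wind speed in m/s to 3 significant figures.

4.00 m/s

Coriolis parameter at 74°S:
f = 2Ω sin φ = 2 × 7.29×10⁻⁵ × sin 74° = 1.40×10⁻⁴ s⁻¹
Pressure gradient: |∂P/∂n| = 200 Pa / 368000 m = 5.43×10⁻⁴ Pa/m
Geostrophic speed: V_g = |∂P/∂n|/(fρ) = 5.43×10⁻⁴/(1.40×10⁻⁴ × 1.02) = 3.80 m/s
Around a high, pressure-gradient force acts outward with centrifugal, so Coriolis balances both:
fV = (1/ρ)|∂P/∂n| + V²/R  →  V² − fR·V + fR·V_g = 0
With fR = 1.40×10⁻⁴ × 564×10³ m = 79.0 m/s:
V = [fR − √((fR)² − 4 fR V_g)]/2 = [79.0 − √(79.0² − 4×79.0×3.8)]/2 = 4 m/s
Supergeostrophic (V > V_g = 3.8 m/s), as expected around a high.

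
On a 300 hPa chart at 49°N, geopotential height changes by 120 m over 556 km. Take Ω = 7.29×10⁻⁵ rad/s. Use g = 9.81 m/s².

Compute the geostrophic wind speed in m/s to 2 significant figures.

19 m/s

Coriolis parameter at 49°N:
f = 2Ω sin φ = 2 × 7.29×10⁻⁵ × sin 49° = 1.10×10⁻⁴ s⁻¹
Height gradient: |∂Z/∂n| = 120 m / 556000 m = 2.16×10⁻⁴
On a pressure surface, geostrophic balance gives V_g = (g/f)|∂Z/∂n|:
V_g = 9.81 × 2.16×10⁻⁴ / 1.10×10⁻⁴ = 19.2 m/s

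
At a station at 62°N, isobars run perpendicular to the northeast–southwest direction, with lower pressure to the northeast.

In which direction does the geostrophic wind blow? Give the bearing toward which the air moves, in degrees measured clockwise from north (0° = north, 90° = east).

135°

The pressure-gradient force points toward the northeast (bearing 045°).
Geostrophic balance: in the Northern Hemisphere the Coriolis force deflects motion to the right, so the geostrophic wind blows 90° to the right of the pressure-gradient force (low pressure on the left).
Rotating 045° by 90° clockwise gives 135° — the wind blows toward the southeast.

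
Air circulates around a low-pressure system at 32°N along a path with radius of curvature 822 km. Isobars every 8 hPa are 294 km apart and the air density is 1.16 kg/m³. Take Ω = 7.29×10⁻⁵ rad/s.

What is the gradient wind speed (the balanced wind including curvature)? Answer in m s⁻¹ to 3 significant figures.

Coriolis parameter at 32°N:
f = 2Ω sin φ = 2 × 7.29×10⁻⁵ × sin 32° = 7.73×10⁻⁵ s⁻¹
Pressure gradient: |∂P/∂n| = 800 Pa / 294000 m = 2.72×10⁻³ Pa/m
Geostrophic speed: V_g = |∂P/∂n|/(fρ) = 2.72×10⁻³/(7.73×10⁻⁵ × 1.16) = 30.4 m/s
Around a low, centrifugal force acts outward with Coriolis, so pressure-gradient force balances both:
(1/ρ)|∂P/∂n| = fV + V²/R  →  V² + fR·V − fR·V_g = 0
With fR = 7.73×10⁻⁵ × 822×10³ m = 63.5 m/s:
V = [−fR + √((fR)² + 4 fR V_g)]/2 = [−63.5 + √(63.5² + 4×63.5×30.4)]/2 = 22.4 m/s
Subgeostrophic (V < V_g = 30.4 m/s), as expected around a low.

22.4 m s⁻¹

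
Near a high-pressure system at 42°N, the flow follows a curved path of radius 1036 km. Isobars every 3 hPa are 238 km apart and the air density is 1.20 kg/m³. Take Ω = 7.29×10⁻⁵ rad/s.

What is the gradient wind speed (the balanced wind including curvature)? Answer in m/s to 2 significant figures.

Coriolis parameter at 42°N:
f = 2Ω sin φ = 2 × 7.29×10⁻⁵ × sin 42° = 9.76×10⁻⁵ s⁻¹
Pressure gradient: |∂P/∂n| = 300 Pa / 238000 m = 1.26×10⁻³ Pa/m
Geostrophic speed: V_g = |∂P/∂n|/(fρ) = 1.26×10⁻³/(9.76×10⁻⁵ × 1.20) = 10.8 m/s
Around a high, pressure-gradient force acts outward with centrifugal, so Coriolis balances both:
fV = (1/ρ)|∂P/∂n| + V²/R  →  V² − fR·V + fR·V_g = 0
With fR = 9.76×10⁻⁵ × 1036×10³ m = 101 m/s:
V = [fR − √((fR)² − 4 fR V_g)]/2 = [101 − √(101² − 4×101×10.8)]/2 = 12.3 m/s
Supergeostrophic (V > V_g = 10.8 m/s), as expected around a high.

12 m/s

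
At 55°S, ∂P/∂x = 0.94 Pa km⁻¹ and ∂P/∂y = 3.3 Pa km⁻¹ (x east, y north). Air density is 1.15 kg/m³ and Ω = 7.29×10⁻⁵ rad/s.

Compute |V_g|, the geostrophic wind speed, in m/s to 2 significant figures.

25 m/s

Coriolis parameter at 55°S:
f = 2Ω sin φ = 2 × 7.29×10⁻⁵ × sin 55° = 1.19×10⁻⁴ s⁻¹
In the Southern Hemisphere f is negative: f = −1.19×10⁻⁴ s⁻¹.
Component geostrophic relations (x east, y north):
u_g = −(1/(fρ)) ∂P/∂y,  v_g = (1/(fρ)) ∂P/∂x
u_g = −(3.3×10⁻³)/(−1.19×10⁻⁴ × 1.15) = 24.0 m/s;  v_g = (0.94×10⁻³)/(−1.19×10⁻⁴ × 1.15) = −6.84 m/s
|V_g| = √(u_g² + v_g²) = 25.0 m/s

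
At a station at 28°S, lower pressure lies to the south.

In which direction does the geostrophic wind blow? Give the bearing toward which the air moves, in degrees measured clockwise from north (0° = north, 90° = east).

090°

The pressure-gradient force points toward the south (bearing 180°).
Geostrophic balance: in the Southern Hemisphere the Coriolis force deflects motion to the left, so the geostrophic wind blows 90° to the left of the pressure-gradient force (low pressure on the right).
Rotating 180° by 90° counterclockwise gives 090° — the wind blows toward the east.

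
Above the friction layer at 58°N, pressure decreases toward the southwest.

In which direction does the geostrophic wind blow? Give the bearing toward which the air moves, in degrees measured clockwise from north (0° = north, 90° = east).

315°

The pressure-gradient force points toward the southwest (bearing 225°).
Geostrophic balance: in the Northern Hemisphere the Coriolis force deflects motion to the right, so the geostrophic wind blows 90° to the right of the pressure-gradient force (low pressure on the left).
Rotating 225° by 90° clockwise gives 315° — the wind blows toward the northwest.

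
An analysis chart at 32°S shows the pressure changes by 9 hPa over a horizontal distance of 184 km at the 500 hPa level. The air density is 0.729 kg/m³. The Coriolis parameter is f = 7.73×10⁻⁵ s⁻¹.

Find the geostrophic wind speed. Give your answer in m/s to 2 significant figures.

Pressure gradient: |∂P/∂n| = 900 Pa / 184000 m = 4.89×10⁻³ Pa/m
Geostrophic balance (pressure-gradient force = Coriolis force):
V_g = (1/(fρ)) |∂P/∂n| = 4.89×10⁻³ / (7.73×10⁻⁵ × 0.729) = 86.8 m/s

87 m/s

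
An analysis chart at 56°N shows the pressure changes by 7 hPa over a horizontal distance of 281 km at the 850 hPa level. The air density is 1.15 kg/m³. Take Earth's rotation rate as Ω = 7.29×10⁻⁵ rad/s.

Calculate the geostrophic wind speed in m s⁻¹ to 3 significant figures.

17.9 m s⁻¹

Coriolis parameter at 56°N:
f = 2Ω sin φ = 2 × 7.29×10⁻⁵ × sin 56° = 1.21×10⁻⁴ s⁻¹
Pressure gradient: |∂P/∂n| = 700 Pa / 281000 m = 2.49×10⁻³ Pa/m
Geostrophic balance (pressure-gradient force = Coriolis force):
V_g = (1/(fρ)) |∂P/∂n| = 2.49×10⁻³ / (1.21×10⁻⁴ × 1.15) = 17.9 m/s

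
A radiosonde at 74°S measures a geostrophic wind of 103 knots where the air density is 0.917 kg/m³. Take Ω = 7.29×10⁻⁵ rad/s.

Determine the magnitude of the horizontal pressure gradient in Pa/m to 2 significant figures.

Coriolis parameter at 74°S:
f = 2Ω sin φ = 2 × 7.29×10⁻⁵ × sin 74° = 1.40×10⁻⁴ s⁻¹
Wind speed in SI: 103 knots = 53.0 m/s
Geostrophic balance rearranged: |∂P/∂n| = f ρ V_g
|∂P/∂n| = 1.40×10⁻⁴ × 0.917 × 53.0 = 6.81×10⁻³ Pa/m

6.8×10⁻³ Pa/m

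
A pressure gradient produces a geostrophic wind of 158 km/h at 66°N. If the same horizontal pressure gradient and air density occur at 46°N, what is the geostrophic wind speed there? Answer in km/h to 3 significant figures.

201 km/h

With the same pressure gradient and density, V_g ∝ 1/f ∝ 1/sin φ.
V₂ = V₁ · sin φ₁ / sin φ₂ = 158 × sin 66° / sin 46°
V₂ = 158 × 0.9135/0.7193 = 201 km/h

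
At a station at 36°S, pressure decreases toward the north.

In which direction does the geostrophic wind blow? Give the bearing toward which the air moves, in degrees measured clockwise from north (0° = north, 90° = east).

The pressure-gradient force points toward the north (bearing 000°).
Geostrophic balance: in the Southern Hemisphere the Coriolis force deflects motion to the left, so the geostrophic wind blows 90° to the left of the pressure-gradient force (low pressure on the right).
Rotating 000° by 90° counterclockwise gives 270° — the wind blows toward the west.

270°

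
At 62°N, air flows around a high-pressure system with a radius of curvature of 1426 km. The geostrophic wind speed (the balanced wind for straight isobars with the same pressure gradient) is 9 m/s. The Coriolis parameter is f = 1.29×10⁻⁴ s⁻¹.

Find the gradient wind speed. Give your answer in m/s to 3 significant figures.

Around a high, pressure-gradient force acts outward with centrifugal, so Coriolis balances both:
fV = (1/ρ)|∂P/∂n| + V²/R  →  V² − fR·V + fR·V_g = 0
With fR = 1.29×10⁻⁴ × 1426×10³ m = 184 m/s:
V = [fR − √((fR)² − 4 fR V_g)]/2 = [184 − √(184² − 4×184×9)]/2 = 9.49 m/s
Supergeostrophic (V > V_g = 9 m/s), as expected around a high.

9.49 m/s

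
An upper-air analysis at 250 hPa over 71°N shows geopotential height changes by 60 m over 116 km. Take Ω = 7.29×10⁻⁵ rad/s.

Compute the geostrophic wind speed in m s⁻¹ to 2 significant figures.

Coriolis parameter at 71°N:
f = 2Ω sin φ = 2 × 7.29×10⁻⁵ × sin 71° = 1.38×10⁻⁴ s⁻¹
Height gradient: |∂Z/∂n| = 60 m / 116000 m = 5.17×10⁻⁴
On a pressure surface, geostrophic balance gives V_g = (g/f)|∂Z/∂n|:
V_g = 9.81 × 5.17×10⁻⁴ / 1.38×10⁻⁴ = 36.8 m/s

37 m s⁻¹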